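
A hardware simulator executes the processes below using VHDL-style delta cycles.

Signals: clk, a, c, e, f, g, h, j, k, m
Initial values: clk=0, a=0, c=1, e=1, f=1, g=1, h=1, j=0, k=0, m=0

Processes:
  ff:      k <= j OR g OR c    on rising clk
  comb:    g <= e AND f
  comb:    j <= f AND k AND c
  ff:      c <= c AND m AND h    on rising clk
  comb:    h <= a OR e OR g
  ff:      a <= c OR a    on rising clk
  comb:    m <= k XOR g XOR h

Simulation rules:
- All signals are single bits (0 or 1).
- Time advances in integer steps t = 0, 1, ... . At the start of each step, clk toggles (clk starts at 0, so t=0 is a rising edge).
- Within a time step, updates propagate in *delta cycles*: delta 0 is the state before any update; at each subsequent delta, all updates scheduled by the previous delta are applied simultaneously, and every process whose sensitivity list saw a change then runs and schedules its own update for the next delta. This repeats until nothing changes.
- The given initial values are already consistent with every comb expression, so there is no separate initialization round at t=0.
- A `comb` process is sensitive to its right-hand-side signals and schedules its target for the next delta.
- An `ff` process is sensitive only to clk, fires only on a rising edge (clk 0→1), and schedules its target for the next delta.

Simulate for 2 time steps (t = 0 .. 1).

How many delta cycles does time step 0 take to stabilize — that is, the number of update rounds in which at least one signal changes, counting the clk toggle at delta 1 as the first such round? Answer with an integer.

[bits: clk,k,h,j,c,e,g,a,m,f]
t=0: Δ0=0010111001 Δ1=1010111001 Δ2=1110011101 Δ3=1110011111 | 3Δ
t=1: Δ0=1110011111 Δ1=0110011111 | 1Δ

3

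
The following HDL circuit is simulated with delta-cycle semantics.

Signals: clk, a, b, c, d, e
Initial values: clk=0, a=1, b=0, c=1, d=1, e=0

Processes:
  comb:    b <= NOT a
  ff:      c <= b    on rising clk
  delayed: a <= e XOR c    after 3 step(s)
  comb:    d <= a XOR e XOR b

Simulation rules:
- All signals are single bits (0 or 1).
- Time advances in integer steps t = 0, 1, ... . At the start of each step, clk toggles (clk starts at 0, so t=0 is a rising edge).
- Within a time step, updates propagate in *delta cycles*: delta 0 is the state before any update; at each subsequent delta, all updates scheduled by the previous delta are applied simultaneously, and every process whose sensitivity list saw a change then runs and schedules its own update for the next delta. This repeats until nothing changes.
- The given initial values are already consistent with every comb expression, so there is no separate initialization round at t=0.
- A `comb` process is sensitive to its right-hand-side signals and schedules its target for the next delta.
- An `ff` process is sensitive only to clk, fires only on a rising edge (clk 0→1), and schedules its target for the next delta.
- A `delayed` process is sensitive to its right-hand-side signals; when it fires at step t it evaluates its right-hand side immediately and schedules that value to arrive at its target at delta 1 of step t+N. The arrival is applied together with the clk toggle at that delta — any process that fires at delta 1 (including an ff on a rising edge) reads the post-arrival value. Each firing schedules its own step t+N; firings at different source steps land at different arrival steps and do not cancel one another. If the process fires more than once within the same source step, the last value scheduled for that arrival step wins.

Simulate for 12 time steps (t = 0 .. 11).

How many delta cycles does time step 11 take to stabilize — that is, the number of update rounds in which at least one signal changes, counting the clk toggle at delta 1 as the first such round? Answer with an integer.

3

[bits: e,a,c,b,d,clk]
t=0: Δ0=011010 Δ1=011011 Δ2=010011 | 2Δ
t=1: Δ0=010011 Δ1=010010 | 1Δ
t=2: Δ0=010010 Δ1=010011 | 1Δ
t=3: Δ0=010011 Δ1=000010 Δ2=000100 Δ3=000110 | 3Δ
t=4: Δ0=000110 Δ1=000111 Δ2=001111 | 2Δ
t=5: Δ0=001111 Δ1=001110 | 1Δ
t=6: Δ0=001110 Δ1=001111 | 1Δ
t=7: Δ0=001111 Δ1=011110 Δ2=011000 Δ3=011010 | 3Δ
t=8: Δ0=011010 Δ1=011011 Δ2=010011 | 2Δ
t=9: Δ0=010011 Δ1=010010 | 1Δ
t=10: Δ0=010010 Δ1=010011 | 1Δ
t=11: Δ0=010011 Δ1=000010 Δ2=000100 Δ3=000110 | 3Δ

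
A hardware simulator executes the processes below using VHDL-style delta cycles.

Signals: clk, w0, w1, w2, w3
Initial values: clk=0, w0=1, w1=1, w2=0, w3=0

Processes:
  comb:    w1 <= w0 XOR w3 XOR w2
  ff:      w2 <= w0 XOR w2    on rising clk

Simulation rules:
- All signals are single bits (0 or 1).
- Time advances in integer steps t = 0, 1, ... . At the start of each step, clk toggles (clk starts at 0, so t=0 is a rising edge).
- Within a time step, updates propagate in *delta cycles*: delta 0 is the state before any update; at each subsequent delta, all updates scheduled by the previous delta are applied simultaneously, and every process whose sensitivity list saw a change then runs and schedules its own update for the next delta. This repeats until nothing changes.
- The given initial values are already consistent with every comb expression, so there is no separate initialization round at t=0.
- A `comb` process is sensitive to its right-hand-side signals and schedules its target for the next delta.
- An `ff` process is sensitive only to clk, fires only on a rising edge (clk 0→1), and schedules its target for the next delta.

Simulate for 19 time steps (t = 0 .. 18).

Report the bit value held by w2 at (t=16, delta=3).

1

[bits: w3,w2,clk,w0,w1]
t=0: Δ0=00011 Δ1=00111 Δ2=01111 Δ3=01110 | 3Δ
t=1: Δ0=01110 Δ1=01010 | 1Δ
t=2: Δ0=01010 Δ1=01110 Δ2=00110 Δ3=00111 | 3Δ
t=3: Δ0=00111 Δ1=00011 | 1Δ
t=4: Δ0=00011 Δ1=00111 Δ2=01111 Δ3=01110 | 3Δ
t=5: Δ0=01110 Δ1=01010 | 1Δ
t=6: Δ0=01010 Δ1=01110 Δ2=00110 Δ3=00111 | 3Δ
t=7: Δ0=00111 Δ1=00011 | 1Δ
t=8: Δ0=00011 Δ1=00111 Δ2=01111 Δ3=01110 | 3Δ
t=9: Δ0=01110 Δ1=01010 | 1Δ
t=10: Δ0=01010 Δ1=01110 Δ2=00110 Δ3=00111 | 3Δ
t=11: Δ0=00111 Δ1=00011 | 1Δ
t=12: Δ0=00011 Δ1=00111 Δ2=01111 Δ3=01110 | 3Δ
t=13: Δ0=01110 Δ1=01010 | 1Δ
t=14: Δ0=01010 Δ1=01110 Δ2=00110 Δ3=00111 | 3Δ
t=15: Δ0=00111 Δ1=00011 | 1Δ
t=16: Δ0=00011 Δ1=00111 Δ2=01111 Δ3=01110 | 3Δ
t=17: Δ0=01110 Δ1=01010 | 1Δ
t=18: Δ0=01010 Δ1=01110 Δ2=00110 Δ3=00111 | 3Δ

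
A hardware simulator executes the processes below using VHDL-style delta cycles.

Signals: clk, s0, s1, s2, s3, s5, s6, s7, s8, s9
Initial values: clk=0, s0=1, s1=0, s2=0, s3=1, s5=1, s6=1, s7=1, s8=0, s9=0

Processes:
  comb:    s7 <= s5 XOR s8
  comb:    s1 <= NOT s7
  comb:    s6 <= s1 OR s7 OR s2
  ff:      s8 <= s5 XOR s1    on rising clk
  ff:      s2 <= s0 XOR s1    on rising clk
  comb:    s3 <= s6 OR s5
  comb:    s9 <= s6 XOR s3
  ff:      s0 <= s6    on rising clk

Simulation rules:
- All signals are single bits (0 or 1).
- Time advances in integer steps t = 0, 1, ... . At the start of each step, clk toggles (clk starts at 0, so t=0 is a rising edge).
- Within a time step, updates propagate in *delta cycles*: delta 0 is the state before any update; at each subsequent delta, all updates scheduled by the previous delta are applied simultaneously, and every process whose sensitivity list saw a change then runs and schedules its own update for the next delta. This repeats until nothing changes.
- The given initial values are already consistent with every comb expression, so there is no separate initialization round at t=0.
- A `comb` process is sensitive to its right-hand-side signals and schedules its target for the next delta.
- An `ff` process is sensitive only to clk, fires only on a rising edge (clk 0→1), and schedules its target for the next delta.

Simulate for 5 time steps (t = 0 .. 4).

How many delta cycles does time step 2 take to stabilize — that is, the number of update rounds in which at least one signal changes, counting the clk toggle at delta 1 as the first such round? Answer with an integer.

[bits: s0,s6,s9,s5,s3,s7,clk,s1,s8,s2]
t=0: Δ0=1101110000 Δ1=1101111000 Δ2=1101111011 Δ3=1101101011 Δ4=1101101111 | 4Δ
t=1: Δ0=1101101111 Δ1=1101100111 | 1Δ
t=2: Δ0=1101100111 Δ1=1101101111 Δ2=1101101100 Δ3=1101111100 Δ4=1101111000 | 4Δ
t=3: Δ0=1101111000 Δ1=1101110000 | 1Δ
t=4: Δ0=1101110000 Δ1=1101111000 Δ2=1101111011 Δ3=1101101011 Δ4=1101101111 | 4Δ

4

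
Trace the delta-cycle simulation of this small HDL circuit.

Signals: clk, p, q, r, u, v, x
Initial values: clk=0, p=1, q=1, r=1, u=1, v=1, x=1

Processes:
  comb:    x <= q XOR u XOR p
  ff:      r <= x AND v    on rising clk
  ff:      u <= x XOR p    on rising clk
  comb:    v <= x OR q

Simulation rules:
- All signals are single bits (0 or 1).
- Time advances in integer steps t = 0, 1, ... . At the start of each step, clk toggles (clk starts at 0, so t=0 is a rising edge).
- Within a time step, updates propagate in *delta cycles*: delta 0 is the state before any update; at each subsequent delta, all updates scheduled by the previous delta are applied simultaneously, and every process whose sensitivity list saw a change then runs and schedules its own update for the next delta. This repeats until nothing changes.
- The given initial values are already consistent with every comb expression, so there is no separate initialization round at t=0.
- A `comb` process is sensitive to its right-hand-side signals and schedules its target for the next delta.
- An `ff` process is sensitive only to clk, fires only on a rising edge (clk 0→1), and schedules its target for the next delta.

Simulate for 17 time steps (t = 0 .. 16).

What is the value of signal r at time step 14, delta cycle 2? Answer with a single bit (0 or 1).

[bits: r,clk,x,p,u,q,v]
t=0: Δ0=1011111 Δ1=1111111 Δ2=1111011 Δ3=1101011 | 3Δ
t=1: Δ0=1101011 Δ1=1001011 | 1Δ
t=2: Δ0=1001011 Δ1=1101011 Δ2=0101111 Δ3=0111111 | 3Δ
t=3: Δ0=0111111 Δ1=0011111 | 1Δ
t=4: Δ0=0011111 Δ1=0111111 Δ2=1111011 Δ3=1101011 | 3Δ
t=5: Δ0=1101011 Δ1=1001011 | 1Δ
t=6: Δ0=1001011 Δ1=1101011 Δ2=0101111 Δ3=0111111 | 3Δ
t=7: Δ0=0111111 Δ1=0011111 | 1Δ
t=8: Δ0=0011111 Δ1=0111111 Δ2=1111011 Δ3=1101011 | 3Δ
t=9: Δ0=1101011 Δ1=1001011 | 1Δ
t=10: Δ0=1001011 Δ1=1101011 Δ2=0101111 Δ3=0111111 | 3Δ
t=11: Δ0=0111111 Δ1=0011111 | 1Δ
t=12: Δ0=0011111 Δ1=0111111 Δ2=1111011 Δ3=1101011 | 3Δ
t=13: Δ0=1101011 Δ1=1001011 | 1Δ
t=14: Δ0=1001011 Δ1=1101011 Δ2=0101111 Δ3=0111111 | 3Δ
t=15: Δ0=0111111 Δ1=0011111 | 1Δ
t=16: Δ0=0011111 Δ1=0111111 Δ2=1111011 Δ3=1101011 | 3Δ

0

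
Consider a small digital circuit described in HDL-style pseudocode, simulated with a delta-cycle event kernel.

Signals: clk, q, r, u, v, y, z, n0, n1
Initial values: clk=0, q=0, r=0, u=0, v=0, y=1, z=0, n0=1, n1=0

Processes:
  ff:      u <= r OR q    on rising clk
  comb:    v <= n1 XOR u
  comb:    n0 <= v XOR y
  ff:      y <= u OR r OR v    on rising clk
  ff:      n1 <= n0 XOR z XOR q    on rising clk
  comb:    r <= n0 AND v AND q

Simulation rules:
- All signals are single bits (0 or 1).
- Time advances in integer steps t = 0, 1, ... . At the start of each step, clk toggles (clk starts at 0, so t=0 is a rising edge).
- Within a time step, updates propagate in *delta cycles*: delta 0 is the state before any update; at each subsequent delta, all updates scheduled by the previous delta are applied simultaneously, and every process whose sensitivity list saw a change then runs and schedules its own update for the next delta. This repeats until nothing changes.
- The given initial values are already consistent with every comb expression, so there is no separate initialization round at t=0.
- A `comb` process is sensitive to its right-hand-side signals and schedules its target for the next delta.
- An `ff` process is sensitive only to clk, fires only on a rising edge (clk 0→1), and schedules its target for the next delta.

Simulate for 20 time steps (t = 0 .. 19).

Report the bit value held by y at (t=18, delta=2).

t0.Δ0 v=0 z=0 r=0 n1=0 clk=0 n0=1 y=1 q=0 u=0
t0.Δ1 v=0 z=0 r=0 n1=0 clk=1 n0=1 y=1 q=0 u=0
t0.Δ2 v=0 z=0 r=0 n1=1 clk=1 n0=1 y=0 q=0 u=0
t0.Δ3 v=1 z=0 r=0 n1=1 clk=1 n0=0 y=0 q=0 u=0
t0.Δ4 v=1 z=0 r=0 n1=1 clk=1 n0=1 y=0 q=0 u=0
t1.Δ0 v=1 z=0 r=0 n1=1 clk=1 n0=1 y=0 q=0 u=0
t1.Δ1 v=1 z=0 r=0 n1=1 clk=0 n0=1 y=0 q=0 u=0
t2.Δ0 v=1 z=0 r=0 n1=1 clk=0 n0=1 y=0 q=0 u=0
t2.Δ1 v=1 z=0 r=0 n1=1 clk=1 n0=1 y=0 q=0 u=0
t2.Δ2 v=1 z=0 r=0 n1=1 clk=1 n0=1 y=1 q=0 u=0
t2.Δ3 v=1 z=0 r=0 n1=1 clk=1 n0=0 y=1 q=0 u=0
t3.Δ0 v=1 z=0 r=0 n1=1 clk=1 n0=0 y=1 q=0 u=0
t3.Δ1 v=1 z=0 r=0 n1=1 clk=0 n0=0 y=1 q=0 u=0
t4.Δ0 v=1 z=0 r=0 n1=1 clk=0 n0=0 y=1 q=0 u=0
t4.Δ1 v=1 z=0 r=0 n1=1 clk=1 n0=0 y=1 q=0 u=0
t4.Δ2 v=1 z=0 r=0 n1=0 clk=1 n0=0 y=1 q=0 u=0
t4.Δ3 v=0 z=0 r=0 n1=0 clk=1 n0=0 y=1 q=0 u=0
t4.Δ4 v=0 z=0 r=0 n1=0 clk=1 n0=1 y=1 q=0 u=0
t5.Δ0 v=0 z=0 r=0 n1=0 clk=1 n0=1 y=1 q=0 u=0
t5.Δ1 v=0 z=0 r=0 n1=0 clk=0 n0=1 y=1 q=0 u=0
t6.Δ0 v=0 z=0 r=0 n1=0 clk=0 n0=1 y=1 q=0 u=0
t6.Δ1 v=0 z=0 r=0 n1=0 clk=1 n0=1 y=1 q=0 u=0
t6.Δ2 v=0 z=0 r=0 n1=1 clk=1 n0=1 y=0 q=0 u=0
t6.Δ3 v=1 z=0 r=0 n1=1 clk=1 n0=0 y=0 q=0 u=0
t6.Δ4 v=1 z=0 r=0 n1=1 clk=1 n0=1 y=0 q=0 u=0
t7.Δ0 v=1 z=0 r=0 n1=1 clk=1 n0=1 y=0 q=0 u=0
t7.Δ1 v=1 z=0 r=0 n1=1 clk=0 n0=1 y=0 q=0 u=0
t8.Δ0 v=1 z=0 r=0 n1=1 clk=0 n0=1 y=0 q=0 u=0
t8.Δ1 v=1 z=0 r=0 n1=1 clk=1 n0=1 y=0 q=0 u=0
t8.Δ2 v=1 z=0 r=0 n1=1 clk=1 n0=1 y=1 q=0 u=0
t8.Δ3 v=1 z=0 r=0 n1=1 clk=1 n0=0 y=1 q=0 u=0
t9.Δ0 v=1 z=0 r=0 n1=1 clk=1 n0=0 y=1 q=0 u=0
t9.Δ1 v=1 z=0 r=0 n1=1 clk=0 n0=0 y=1 q=0 u=0
t10.Δ0 v=1 z=0 r=0 n1=1 clk=0 n0=0 y=1 q=0 u=0
t10.Δ1 v=1 z=0 r=0 n1=1 clk=1 n0=0 y=1 q=0 u=0
t10.Δ2 v=1 z=0 r=0 n1=0 clk=1 n0=0 y=1 q=0 u=0
t10.Δ3 v=0 z=0 r=0 n1=0 clk=1 n0=0 y=1 q=0 u=0
t10.Δ4 v=0 z=0 r=0 n1=0 clk=1 n0=1 y=1 q=0 u=0
t11.Δ0 v=0 z=0 r=0 n1=0 clk=1 n0=1 y=1 q=0 u=0
t11.Δ1 v=0 z=0 r=0 n1=0 clk=0 n0=1 y=1 q=0 u=0
t12.Δ0 v=0 z=0 r=0 n1=0 clk=0 n0=1 y=1 q=0 u=0
t12.Δ1 v=0 z=0 r=0 n1=0 clk=1 n0=1 y=1 q=0 u=0
t12.Δ2 v=0 z=0 r=0 n1=1 clk=1 n0=1 y=0 q=0 u=0
t12.Δ3 v=1 z=0 r=0 n1=1 clk=1 n0=0 y=0 q=0 u=0
t12.Δ4 v=1 z=0 r=0 n1=1 clk=1 n0=1 y=0 q=0 u=0
t13.Δ0 v=1 z=0 r=0 n1=1 clk=1 n0=1 y=0 q=0 u=0
t13.Δ1 v=1 z=0 r=0 n1=1 clk=0 n0=1 y=0 q=0 u=0
t14.Δ0 v=1 z=0 r=0 n1=1 clk=0 n0=1 y=0 q=0 u=0
t14.Δ1 v=1 z=0 r=0 n1=1 clk=1 n0=1 y=0 q=0 u=0
t14.Δ2 v=1 z=0 r=0 n1=1 clk=1 n0=1 y=1 q=0 u=0
t14.Δ3 v=1 z=0 r=0 n1=1 clk=1 n0=0 y=1 q=0 u=0
t15.Δ0 v=1 z=0 r=0 n1=1 clk=1 n0=0 y=1 q=0 u=0
t15.Δ1 v=1 z=0 r=0 n1=1 clk=0 n0=0 y=1 q=0 u=0
t16.Δ0 v=1 z=0 r=0 n1=1 clk=0 n0=0 y=1 q=0 u=0
t16.Δ1 v=1 z=0 r=0 n1=1 clk=1 n0=0 y=1 q=0 u=0
t16.Δ2 v=1 z=0 r=0 n1=0 clk=1 n0=0 y=1 q=0 u=0
t16.Δ3 v=0 z=0 r=0 n1=0 clk=1 n0=0 y=1 q=0 u=0
t16.Δ4 v=0 z=0 r=0 n1=0 clk=1 n0=1 y=1 q=0 u=0
t17.Δ0 v=0 z=0 r=0 n1=0 clk=1 n0=1 y=1 q=0 u=0
t17.Δ1 v=0 z=0 r=0 n1=0 clk=0 n0=1 y=1 q=0 u=0
t18.Δ0 v=0 z=0 r=0 n1=0 clk=0 n0=1 y=1 q=0 u=0
t18.Δ1 v=0 z=0 r=0 n1=0 clk=1 n0=1 y=1 q=0 u=0
t18.Δ2 v=0 z=0 r=0 n1=1 clk=1 n0=1 y=0 q=0 u=0
t18.Δ3 v=1 z=0 r=0 n1=1 clk=1 n0=0 y=0 q=0 u=0
t18.Δ4 v=1 z=0 r=0 n1=1 clk=1 n0=1 y=0 q=0 u=0
t19.Δ0 v=1 z=0 r=0 n1=1 clk=1 n0=1 y=0 q=0 u=0
t19.Δ1 v=1 z=0 r=0 n1=1 clk=0 n0=1 y=0 q=0 u=0

0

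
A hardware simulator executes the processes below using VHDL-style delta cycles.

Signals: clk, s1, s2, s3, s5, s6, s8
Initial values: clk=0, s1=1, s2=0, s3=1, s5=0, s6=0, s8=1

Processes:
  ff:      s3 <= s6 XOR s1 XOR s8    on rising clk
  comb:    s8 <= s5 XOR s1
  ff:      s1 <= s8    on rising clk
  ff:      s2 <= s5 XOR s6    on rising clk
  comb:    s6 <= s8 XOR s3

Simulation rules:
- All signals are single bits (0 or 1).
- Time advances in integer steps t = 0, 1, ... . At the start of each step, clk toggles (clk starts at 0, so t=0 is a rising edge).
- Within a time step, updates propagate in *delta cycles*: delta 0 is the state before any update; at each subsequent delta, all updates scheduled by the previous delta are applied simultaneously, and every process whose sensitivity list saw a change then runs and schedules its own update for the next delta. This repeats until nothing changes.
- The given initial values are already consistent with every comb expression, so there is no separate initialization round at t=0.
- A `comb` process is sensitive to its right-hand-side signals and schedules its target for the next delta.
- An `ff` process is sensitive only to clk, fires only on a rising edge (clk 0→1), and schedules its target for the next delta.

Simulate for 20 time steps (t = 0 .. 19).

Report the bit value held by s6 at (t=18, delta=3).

[bits: s6,s3,s8,s5,s2,s1,clk]
t=0: Δ0=0110010 Δ1=0110011 Δ2=0010011 Δ3=1010011 | 3Δ
t=1: Δ0=1010011 Δ1=1010010 | 1Δ
t=2: Δ0=1010010 Δ1=1010011 Δ2=1110111 Δ3=0110111 | 3Δ
t=3: Δ0=0110111 Δ1=0110110 | 1Δ
t=4: Δ0=0110110 Δ1=0110111 Δ2=0010011 Δ3=1010011 | 3Δ
t=5: Δ0=1010011 Δ1=1010010 | 1Δ
t=6: Δ0=1010010 Δ1=1010011 Δ2=1110111 Δ3=0110111 | 3Δ
t=7: Δ0=0110111 Δ1=0110110 | 1Δ
t=8: Δ0=0110110 Δ1=0110111 Δ2=0010011 Δ3=1010011 | 3Δ
t=9: Δ0=1010011 Δ1=1010010 | 1Δ
t=10: Δ0=1010010 Δ1=1010011 Δ2=1110111 Δ3=0110111 | 3Δ
t=11: Δ0=0110111 Δ1=0110110 | 1Δ
t=12: Δ0=0110110 Δ1=0110111 Δ2=0010011 Δ3=1010011 | 3Δ
t=13: Δ0=1010011 Δ1=1010010 | 1Δ
t=14: Δ0=1010010 Δ1=1010011 Δ2=1110111 Δ3=0110111 | 3Δ
t=15: Δ0=0110111 Δ1=0110110 | 1Δ
t=16: Δ0=0110110 Δ1=0110111 Δ2=0010011 Δ3=1010011 | 3Δ
t=17: Δ0=1010011 Δ1=1010010 | 1Δ
t=18: Δ0=1010010 Δ1=1010011 Δ2=1110111 Δ3=0110111 | 3Δ
t=19: Δ0=0110111 Δ1=0110110 | 1Δ

0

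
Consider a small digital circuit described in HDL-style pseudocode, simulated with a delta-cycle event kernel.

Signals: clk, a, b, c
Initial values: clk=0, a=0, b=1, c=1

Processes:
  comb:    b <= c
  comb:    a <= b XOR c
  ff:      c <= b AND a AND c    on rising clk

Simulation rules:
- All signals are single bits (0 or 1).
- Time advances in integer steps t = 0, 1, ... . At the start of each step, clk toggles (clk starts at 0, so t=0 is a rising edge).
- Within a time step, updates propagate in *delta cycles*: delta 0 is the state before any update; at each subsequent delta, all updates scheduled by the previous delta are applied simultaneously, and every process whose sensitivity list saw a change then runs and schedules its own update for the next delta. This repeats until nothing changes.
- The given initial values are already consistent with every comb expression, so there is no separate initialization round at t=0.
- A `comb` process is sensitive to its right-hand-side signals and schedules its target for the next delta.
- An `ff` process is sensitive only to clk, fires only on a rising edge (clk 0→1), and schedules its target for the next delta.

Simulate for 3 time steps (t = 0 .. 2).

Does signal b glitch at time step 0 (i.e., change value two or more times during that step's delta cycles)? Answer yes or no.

t=0 Δ0: clk=0 c=1 b=1 a=0
  Δ1: clk:0→1
  Δ2: c:1→0
  Δ3: b:1→0, a:0→1
  Δ4: a:1→0
  (4Δ to stable)
t=1 Δ0: clk=1 c=0 b=0 a=0
  Δ1: clk:1→0
  (1Δ to stable)
t=2 Δ0: clk=0 c=0 b=0 a=0
  Δ1: clk:0→1
  (1Δ to stable)

no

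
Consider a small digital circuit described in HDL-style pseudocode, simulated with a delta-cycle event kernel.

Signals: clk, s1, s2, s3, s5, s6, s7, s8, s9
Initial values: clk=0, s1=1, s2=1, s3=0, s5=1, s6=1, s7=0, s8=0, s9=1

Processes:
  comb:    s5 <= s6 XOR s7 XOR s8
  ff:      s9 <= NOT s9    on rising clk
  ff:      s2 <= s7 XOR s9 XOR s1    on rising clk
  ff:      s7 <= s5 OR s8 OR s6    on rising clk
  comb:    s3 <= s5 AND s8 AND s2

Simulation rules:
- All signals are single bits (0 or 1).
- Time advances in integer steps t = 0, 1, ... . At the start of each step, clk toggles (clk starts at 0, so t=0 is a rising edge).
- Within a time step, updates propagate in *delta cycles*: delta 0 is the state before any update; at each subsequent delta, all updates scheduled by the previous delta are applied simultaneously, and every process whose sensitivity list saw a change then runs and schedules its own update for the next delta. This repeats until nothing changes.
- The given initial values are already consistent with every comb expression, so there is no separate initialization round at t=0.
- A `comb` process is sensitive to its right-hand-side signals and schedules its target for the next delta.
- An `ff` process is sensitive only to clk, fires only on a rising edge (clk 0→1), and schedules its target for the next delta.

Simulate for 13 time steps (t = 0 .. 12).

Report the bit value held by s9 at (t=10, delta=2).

[bits: s9,s5,s3,s2,s7,s1,s8,clk,s6]
t=0: Δ0=110101001 Δ1=110101011 Δ2=010011011 Δ3=000011011 | 3Δ
t=1: Δ0=000011011 Δ1=000011001 | 1Δ
t=2: Δ0=000011001 Δ1=000011011 Δ2=100011011 | 2Δ
t=3: Δ0=100011011 Δ1=100011001 | 1Δ
t=4: Δ0=100011001 Δ1=100011011 Δ2=000111011 | 2Δ
t=5: Δ0=000111011 Δ1=000111001 | 1Δ
t=6: Δ0=000111001 Δ1=000111011 Δ2=100011011 | 2Δ
t=7: Δ0=100011011 Δ1=100011001 | 1Δ
t=8: Δ0=100011001 Δ1=100011011 Δ2=000111011 | 2Δ
t=9: Δ0=000111011 Δ1=000111001 | 1Δ
t=10: Δ0=000111001 Δ1=000111011 Δ2=100011011 | 2Δ
t=11: Δ0=100011011 Δ1=100011001 | 1Δ
t=12: Δ0=100011001 Δ1=100011011 Δ2=000111011 | 2Δ

1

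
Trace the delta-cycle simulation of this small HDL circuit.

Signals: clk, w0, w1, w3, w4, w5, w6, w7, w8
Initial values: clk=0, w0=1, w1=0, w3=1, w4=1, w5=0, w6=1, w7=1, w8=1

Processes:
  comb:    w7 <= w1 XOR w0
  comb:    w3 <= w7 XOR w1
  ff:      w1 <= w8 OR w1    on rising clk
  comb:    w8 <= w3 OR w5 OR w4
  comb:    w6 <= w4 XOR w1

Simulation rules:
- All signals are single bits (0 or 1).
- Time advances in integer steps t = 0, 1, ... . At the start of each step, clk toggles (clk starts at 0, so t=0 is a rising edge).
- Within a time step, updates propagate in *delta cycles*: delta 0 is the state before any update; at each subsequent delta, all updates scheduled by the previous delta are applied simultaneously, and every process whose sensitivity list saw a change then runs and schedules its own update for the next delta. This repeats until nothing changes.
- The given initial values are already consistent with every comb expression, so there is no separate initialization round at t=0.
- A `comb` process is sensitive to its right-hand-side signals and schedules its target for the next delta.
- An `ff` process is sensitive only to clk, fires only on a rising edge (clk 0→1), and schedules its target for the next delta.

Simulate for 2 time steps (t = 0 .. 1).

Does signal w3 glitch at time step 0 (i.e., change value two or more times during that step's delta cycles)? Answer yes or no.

yes

t=0 Δ0: w3=1 w5=0 w8=1 w6=1 clk=0 w4=1 w0=1 w7=1 w1=0
  Δ1: clk:0→1
  Δ2: w1:0→1
  Δ3: w3:1→0, w6:1→0, w7:1→0
  Δ4: w3:0→1
  (4Δ to stable)
t=1 Δ0: w3=1 w5=0 w8=1 w6=0 clk=1 w4=1 w0=1 w7=0 w1=1
  Δ1: clk:1→0
  (1Δ to stable)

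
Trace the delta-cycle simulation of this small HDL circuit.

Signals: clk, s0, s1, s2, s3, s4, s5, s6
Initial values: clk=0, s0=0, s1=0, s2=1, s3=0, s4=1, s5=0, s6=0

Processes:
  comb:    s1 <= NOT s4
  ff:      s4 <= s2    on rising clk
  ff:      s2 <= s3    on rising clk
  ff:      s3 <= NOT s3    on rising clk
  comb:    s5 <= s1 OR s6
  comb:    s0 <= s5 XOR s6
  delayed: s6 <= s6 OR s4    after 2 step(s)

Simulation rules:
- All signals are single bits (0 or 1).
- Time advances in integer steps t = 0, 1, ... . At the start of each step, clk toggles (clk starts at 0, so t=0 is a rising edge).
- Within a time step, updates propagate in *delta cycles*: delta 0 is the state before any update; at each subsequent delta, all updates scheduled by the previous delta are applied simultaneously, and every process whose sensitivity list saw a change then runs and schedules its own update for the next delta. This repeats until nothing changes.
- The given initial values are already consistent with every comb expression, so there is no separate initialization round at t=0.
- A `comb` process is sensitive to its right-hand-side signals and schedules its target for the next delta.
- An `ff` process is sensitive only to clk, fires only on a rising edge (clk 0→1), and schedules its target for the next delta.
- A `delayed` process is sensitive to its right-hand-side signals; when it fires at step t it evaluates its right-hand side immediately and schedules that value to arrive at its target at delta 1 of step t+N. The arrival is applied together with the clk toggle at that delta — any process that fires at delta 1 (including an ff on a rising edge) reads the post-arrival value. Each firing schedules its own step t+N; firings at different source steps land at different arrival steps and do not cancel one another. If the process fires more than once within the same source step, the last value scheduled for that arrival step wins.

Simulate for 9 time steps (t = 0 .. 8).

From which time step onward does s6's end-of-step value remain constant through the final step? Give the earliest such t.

[bits: s4,s6,s5,clk,s3,s2,s0,s1]
t=0: Δ0=10000100 Δ1=10010100 Δ2=10011000 | 2Δ
t=1: Δ0=10011000 Δ1=10001000 | 1Δ
t=2: Δ0=10001000 Δ1=10011000 Δ2=00010100 Δ3=00010101 Δ4=00110101 Δ5=00110111 | 5Δ
t=3: Δ0=00110111 Δ1=00100111 | 1Δ
t=4: Δ0=00100111 Δ1=00110111 Δ2=10111011 Δ3=10111010 Δ4=10011010 Δ5=10011000 | 5Δ
t=5: Δ0=10011000 Δ1=10001000 | 1Δ
t=6: Δ0=10001000 Δ1=11011000 Δ2=01110110 Δ3=01110101 | 3Δ
t=7: Δ0=01110101 Δ1=01100101 | 1Δ
t=8: Δ0=01100101 Δ1=01110101 Δ2=11111001 Δ3=11111000 | 3Δ

6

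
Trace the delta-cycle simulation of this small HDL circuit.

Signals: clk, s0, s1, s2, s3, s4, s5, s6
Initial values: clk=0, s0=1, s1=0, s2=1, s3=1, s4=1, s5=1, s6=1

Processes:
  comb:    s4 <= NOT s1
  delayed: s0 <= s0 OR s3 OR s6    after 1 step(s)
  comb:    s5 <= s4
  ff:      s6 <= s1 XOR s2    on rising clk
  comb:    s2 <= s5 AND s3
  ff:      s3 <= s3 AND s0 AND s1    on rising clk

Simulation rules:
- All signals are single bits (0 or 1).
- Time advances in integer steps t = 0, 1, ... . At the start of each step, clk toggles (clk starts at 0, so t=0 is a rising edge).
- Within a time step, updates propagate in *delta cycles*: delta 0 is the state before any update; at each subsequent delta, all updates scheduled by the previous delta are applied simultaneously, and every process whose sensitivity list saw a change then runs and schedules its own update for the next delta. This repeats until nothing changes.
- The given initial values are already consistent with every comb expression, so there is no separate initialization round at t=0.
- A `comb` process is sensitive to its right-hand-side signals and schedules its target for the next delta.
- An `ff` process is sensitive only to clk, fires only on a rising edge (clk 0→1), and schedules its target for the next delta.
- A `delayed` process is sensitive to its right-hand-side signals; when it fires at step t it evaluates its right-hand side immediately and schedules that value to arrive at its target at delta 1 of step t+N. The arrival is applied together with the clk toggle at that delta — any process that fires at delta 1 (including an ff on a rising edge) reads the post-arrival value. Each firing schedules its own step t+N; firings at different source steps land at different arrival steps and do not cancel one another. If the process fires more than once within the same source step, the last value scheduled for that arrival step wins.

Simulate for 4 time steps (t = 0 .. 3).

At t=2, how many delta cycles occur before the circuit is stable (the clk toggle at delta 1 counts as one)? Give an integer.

2

[bits: s6,clk,s3,s4,s1,s2,s5,s0]
t=0: Δ0=10110111 Δ1=11110111 Δ2=11010111 Δ3=11010011 | 3Δ
t=1: Δ0=11010011 Δ1=10010011 | 1Δ
t=2: Δ0=10010011 Δ1=11010011 Δ2=01010011 | 2Δ
t=3: Δ0=01010011 Δ1=00010011 | 1Δ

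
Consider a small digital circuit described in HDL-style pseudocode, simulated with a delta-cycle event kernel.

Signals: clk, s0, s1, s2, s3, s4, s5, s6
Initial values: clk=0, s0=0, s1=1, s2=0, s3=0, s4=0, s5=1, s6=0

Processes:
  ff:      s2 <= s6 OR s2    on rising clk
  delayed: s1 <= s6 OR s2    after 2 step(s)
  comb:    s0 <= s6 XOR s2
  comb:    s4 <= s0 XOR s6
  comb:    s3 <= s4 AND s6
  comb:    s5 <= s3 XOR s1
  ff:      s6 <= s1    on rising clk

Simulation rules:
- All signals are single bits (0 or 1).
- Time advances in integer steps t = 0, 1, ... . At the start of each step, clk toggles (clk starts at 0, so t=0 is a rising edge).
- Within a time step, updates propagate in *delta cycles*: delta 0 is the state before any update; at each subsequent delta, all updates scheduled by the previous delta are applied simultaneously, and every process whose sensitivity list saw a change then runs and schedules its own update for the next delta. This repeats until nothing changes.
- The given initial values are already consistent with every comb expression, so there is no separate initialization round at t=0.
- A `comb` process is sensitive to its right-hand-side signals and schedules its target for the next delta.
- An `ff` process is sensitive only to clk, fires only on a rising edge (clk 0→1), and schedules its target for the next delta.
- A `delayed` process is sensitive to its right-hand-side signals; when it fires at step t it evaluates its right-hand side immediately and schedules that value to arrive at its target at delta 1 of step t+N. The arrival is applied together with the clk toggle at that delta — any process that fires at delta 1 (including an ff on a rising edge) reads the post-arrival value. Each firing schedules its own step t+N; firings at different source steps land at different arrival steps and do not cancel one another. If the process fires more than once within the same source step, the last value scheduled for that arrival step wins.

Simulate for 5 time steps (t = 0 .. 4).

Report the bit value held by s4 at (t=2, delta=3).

[bits: s6,s1,s4,s2,s3,s0,clk,s5]
t=0: Δ0=01000001 Δ1=01000011 Δ2=11000011 Δ3=11100111 Δ4=11001111 Δ5=11000110 Δ6=11000111 | 6Δ
t=1: Δ0=11000111 Δ1=11000101 | 1Δ
t=2: Δ0=11000101 Δ1=11000111 Δ2=11010111 Δ3=11010011 Δ4=11110011 Δ5=11111011 Δ6=11111010 | 6Δ
t=3: Δ0=11111010 Δ1=11111000 | 1Δ
t=4: Δ0=11111000 Δ1=11111010 | 1Δ

0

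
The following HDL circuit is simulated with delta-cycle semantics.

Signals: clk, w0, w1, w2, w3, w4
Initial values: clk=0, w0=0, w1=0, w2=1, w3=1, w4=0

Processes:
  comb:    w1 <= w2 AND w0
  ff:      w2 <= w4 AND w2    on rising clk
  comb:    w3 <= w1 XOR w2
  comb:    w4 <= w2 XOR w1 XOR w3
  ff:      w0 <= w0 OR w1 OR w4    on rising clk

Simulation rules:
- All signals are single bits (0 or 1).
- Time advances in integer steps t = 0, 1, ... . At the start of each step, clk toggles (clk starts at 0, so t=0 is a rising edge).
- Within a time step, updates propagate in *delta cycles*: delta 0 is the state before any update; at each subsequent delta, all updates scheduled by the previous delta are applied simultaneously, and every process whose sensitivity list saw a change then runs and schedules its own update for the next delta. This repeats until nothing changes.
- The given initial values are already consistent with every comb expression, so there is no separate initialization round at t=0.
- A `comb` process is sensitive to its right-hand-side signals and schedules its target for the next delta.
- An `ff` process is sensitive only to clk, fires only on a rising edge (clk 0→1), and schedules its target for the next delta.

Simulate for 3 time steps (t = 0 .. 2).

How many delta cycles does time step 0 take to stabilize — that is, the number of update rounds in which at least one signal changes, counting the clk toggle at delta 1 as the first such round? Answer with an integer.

[bits: w0,w2,clk,w3,w4,w1]
t=0: Δ0=010100 Δ1=011100 Δ2=001100 Δ3=001010 Δ4=001000 | 4Δ
t=1: Δ0=001000 Δ1=000000 | 1Δ
t=2: Δ0=000000 Δ1=001000 | 1Δ

4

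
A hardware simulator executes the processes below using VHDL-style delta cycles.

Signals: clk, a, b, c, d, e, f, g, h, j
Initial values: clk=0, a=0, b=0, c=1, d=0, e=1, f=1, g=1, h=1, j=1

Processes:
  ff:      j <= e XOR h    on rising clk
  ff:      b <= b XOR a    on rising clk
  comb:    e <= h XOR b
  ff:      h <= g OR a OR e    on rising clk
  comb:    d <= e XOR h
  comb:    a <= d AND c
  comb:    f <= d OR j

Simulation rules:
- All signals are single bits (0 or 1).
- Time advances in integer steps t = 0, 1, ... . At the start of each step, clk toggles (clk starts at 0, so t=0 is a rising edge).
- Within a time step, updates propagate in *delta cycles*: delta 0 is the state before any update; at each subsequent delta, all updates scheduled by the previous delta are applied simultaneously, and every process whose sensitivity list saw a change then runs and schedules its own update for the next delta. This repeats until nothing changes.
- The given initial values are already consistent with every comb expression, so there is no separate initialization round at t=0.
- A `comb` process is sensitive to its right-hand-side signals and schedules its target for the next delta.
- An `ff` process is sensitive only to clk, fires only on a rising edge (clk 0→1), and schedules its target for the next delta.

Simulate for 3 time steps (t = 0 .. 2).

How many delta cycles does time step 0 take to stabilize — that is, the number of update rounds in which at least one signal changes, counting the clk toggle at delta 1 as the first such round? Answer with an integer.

3

[bits: clk,e,g,j,h,f,d,c,b,a]
t=0: Δ0=0111110100 Δ1=1111110100 Δ2=1110110100 Δ3=1110100100 | 3Δ
t=1: Δ0=1110100100 Δ1=0110100100 | 1Δ
t=2: Δ0=0110100100 Δ1=1110100100 | 1Δ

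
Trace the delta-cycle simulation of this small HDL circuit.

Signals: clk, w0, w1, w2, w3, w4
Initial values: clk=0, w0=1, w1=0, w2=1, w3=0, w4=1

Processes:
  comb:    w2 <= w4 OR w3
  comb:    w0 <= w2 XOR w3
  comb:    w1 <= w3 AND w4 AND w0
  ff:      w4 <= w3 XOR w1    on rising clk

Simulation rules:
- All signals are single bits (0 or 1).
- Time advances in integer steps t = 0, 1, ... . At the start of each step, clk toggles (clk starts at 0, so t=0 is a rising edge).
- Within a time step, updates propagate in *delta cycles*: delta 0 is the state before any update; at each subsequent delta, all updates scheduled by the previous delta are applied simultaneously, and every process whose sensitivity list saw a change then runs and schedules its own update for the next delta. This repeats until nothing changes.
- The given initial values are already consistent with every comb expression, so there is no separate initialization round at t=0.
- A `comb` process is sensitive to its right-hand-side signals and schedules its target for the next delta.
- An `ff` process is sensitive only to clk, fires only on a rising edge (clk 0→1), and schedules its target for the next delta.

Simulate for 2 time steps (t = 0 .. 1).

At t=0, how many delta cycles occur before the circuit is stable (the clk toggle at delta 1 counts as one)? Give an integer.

t0.Δ0 w2=1 w1=0 clk=0 w3=0 w0=1 w4=1
t0.Δ1 w2=1 w1=0 clk=1 w3=0 w0=1 w4=1
t0.Δ2 w2=1 w1=0 clk=1 w3=0 w0=1 w4=0
t0.Δ3 w2=0 w1=0 clk=1 w3=0 w0=1 w4=0
t0.Δ4 w2=0 w1=0 clk=1 w3=0 w0=0 w4=0
t1.Δ0 w2=0 w1=0 clk=1 w3=0 w0=0 w4=0
t1.Δ1 w2=0 w1=0 clk=0 w3=0 w0=0 w4=0

4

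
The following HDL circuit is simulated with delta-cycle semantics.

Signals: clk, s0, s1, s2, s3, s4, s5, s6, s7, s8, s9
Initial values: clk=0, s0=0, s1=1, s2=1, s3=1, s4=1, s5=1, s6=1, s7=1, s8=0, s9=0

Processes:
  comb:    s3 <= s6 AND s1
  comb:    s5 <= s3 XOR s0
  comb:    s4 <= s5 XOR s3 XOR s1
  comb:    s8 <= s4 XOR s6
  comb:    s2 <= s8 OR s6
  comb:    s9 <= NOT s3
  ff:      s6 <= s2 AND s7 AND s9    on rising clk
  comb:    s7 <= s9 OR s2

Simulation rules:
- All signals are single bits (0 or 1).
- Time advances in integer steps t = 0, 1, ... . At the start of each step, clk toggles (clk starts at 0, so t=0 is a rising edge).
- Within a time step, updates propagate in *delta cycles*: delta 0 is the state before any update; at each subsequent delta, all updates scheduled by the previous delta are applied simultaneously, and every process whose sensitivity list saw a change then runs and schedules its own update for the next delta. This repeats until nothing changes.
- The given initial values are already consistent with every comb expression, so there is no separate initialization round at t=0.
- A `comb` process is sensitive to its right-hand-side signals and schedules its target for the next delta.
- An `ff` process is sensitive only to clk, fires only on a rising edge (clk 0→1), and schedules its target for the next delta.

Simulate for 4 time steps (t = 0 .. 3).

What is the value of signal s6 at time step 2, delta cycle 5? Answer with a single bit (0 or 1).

1

[bits: clk,s8,s2,s6,s0,s9,s1,s7,s5,s3,s4]
t=0: Δ0=00110011111 Δ1=10110011111 Δ2=10100011111 Δ3=11000011101 Δ4=11100110000 Δ5=10100111001 Δ6=11000111001 Δ7=11100111001 | 7Δ
t=1: Δ0=11100111001 Δ1=01100111001 | 1Δ
t=2: Δ0=01100111001 Δ1=11100111001 Δ2=11110111001 Δ3=10110111011 Δ4=10110011110 Δ5=11110011111 Δ6=10110011111 | 6Δ
t=3: Δ0=10110011111 Δ1=00110011111 | 1Δ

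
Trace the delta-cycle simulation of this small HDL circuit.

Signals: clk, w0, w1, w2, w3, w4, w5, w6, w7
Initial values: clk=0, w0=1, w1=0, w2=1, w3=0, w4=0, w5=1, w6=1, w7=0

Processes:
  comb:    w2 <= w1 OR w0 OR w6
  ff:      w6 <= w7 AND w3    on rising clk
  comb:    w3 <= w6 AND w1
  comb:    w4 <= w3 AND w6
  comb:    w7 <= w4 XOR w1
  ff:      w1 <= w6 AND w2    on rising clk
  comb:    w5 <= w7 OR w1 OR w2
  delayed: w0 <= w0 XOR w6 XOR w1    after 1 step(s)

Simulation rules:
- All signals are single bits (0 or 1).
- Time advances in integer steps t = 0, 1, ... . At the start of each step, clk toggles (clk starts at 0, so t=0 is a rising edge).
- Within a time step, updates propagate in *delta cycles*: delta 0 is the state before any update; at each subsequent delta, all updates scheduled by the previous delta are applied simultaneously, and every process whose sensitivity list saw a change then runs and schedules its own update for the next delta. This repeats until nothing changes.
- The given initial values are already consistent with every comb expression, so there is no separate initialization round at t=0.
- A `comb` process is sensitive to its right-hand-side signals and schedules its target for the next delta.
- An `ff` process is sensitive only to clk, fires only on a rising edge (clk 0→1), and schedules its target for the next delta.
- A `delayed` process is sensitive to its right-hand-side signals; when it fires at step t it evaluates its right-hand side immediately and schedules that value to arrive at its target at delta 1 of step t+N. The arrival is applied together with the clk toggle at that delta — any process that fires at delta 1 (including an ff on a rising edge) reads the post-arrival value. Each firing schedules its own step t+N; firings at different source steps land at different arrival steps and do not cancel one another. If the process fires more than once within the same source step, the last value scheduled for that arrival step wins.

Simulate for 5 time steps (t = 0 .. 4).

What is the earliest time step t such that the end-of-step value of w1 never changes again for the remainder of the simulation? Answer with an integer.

t0.Δ0 w4=0 w5=1 clk=0 w3=0 w6=1 w1=0 w2=1 w0=1 w7=0
t0.Δ1 w4=0 w5=1 clk=1 w3=0 w6=1 w1=0 w2=1 w0=1 w7=0
t0.Δ2 w4=0 w5=1 clk=1 w3=0 w6=0 w1=1 w2=1 w0=1 w7=0
t0.Δ3 w4=0 w5=1 clk=1 w3=0 w6=0 w1=1 w2=1 w0=1 w7=1
t1.Δ0 w4=0 w5=1 clk=1 w3=0 w6=0 w1=1 w2=1 w0=1 w7=1
t1.Δ1 w4=0 w5=1 clk=0 w3=0 w6=0 w1=1 w2=1 w0=0 w7=1
t2.Δ0 w4=0 w5=1 clk=0 w3=0 w6=0 w1=1 w2=1 w0=0 w7=1
t2.Δ1 w4=0 w5=1 clk=1 w3=0 w6=0 w1=1 w2=1 w0=1 w7=1
t2.Δ2 w4=0 w5=1 clk=1 w3=0 w6=0 w1=0 w2=1 w0=1 w7=1
t2.Δ3 w4=0 w5=1 clk=1 w3=0 w6=0 w1=0 w2=1 w0=1 w7=0
t3.Δ0 w4=0 w5=1 clk=1 w3=0 w6=0 w1=0 w2=1 w0=1 w7=0
t3.Δ1 w4=0 w5=1 clk=0 w3=0 w6=0 w1=0 w2=1 w0=1 w7=0
t4.Δ0 w4=0 w5=1 clk=0 w3=0 w6=0 w1=0 w2=1 w0=1 w7=0
t4.Δ1 w4=0 w5=1 clk=1 w3=0 w6=0 w1=0 w2=1 w0=1 w7=0

2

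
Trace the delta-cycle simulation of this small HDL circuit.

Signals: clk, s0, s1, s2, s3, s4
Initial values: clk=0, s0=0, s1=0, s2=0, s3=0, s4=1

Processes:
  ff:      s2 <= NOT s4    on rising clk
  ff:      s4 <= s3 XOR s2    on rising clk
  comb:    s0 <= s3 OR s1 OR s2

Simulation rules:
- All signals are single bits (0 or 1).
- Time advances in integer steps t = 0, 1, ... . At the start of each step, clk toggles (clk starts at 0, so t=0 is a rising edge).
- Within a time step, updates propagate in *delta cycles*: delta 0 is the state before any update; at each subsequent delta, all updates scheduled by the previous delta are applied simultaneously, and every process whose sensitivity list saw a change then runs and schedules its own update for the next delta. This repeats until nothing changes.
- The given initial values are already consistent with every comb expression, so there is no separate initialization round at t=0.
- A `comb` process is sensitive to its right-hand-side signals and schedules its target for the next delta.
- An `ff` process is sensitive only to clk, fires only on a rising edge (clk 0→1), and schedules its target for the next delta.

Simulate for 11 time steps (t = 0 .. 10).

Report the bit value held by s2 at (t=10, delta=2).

t=0 Δ0: s3=0 clk=0 s2=0 s0=0 s4=1 s1=0
  Δ1: clk:0→1
  Δ2: s4:1→0
  (2Δ to stable)
t=1 Δ0: s3=0 clk=1 s2=0 s0=0 s4=0 s1=0
  Δ1: clk:1→0
  (1Δ to stable)
t=2 Δ0: s3=0 clk=0 s2=0 s0=0 s4=0 s1=0
  Δ1: clk:0→1
  Δ2: s2:0→1
  Δ3: s0:0→1
  (3Δ to stable)
t=3 Δ0: s3=0 clk=1 s2=1 s0=1 s4=0 s1=0
  Δ1: clk:1→0
  (1Δ to stable)
t=4 Δ0: s3=0 clk=0 s2=1 s0=1 s4=0 s1=0
  Δ1: clk:0→1
  Δ2: s4:0→1
  (2Δ to stable)
t=5 Δ0: s3=0 clk=1 s2=1 s0=1 s4=1 s1=0
  Δ1: clk:1→0
  (1Δ to stable)
t=6 Δ0: s3=0 clk=0 s2=1 s0=1 s4=1 s1=0
  Δ1: clk:0→1
  Δ2: s2:1→0
  Δ3: s0:1→0
  (3Δ to stable)
t=7 Δ0: s3=0 clk=1 s2=0 s0=0 s4=1 s1=0
  Δ1: clk:1→0
  (1Δ to stable)
t=8 Δ0: s3=0 clk=0 s2=0 s0=0 s4=1 s1=0
  Δ1: clk:0→1
  Δ2: s4:1→0
  (2Δ to stable)
t=9 Δ0: s3=0 clk=1 s2=0 s0=0 s4=0 s1=0
  Δ1: clk:1→0
  (1Δ to stable)
t=10 Δ0: s3=0 clk=0 s2=0 s0=0 s4=0 s1=0
  Δ1: clk:0→1
  Δ2: s2:0→1
  Δ3: s0:0→1
  (3Δ to stable)

1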